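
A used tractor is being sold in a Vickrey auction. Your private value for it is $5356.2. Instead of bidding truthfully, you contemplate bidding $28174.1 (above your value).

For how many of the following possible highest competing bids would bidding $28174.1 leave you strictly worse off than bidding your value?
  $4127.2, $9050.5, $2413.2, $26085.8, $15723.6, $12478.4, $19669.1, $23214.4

The deviation hurts exactly when the highest competing bid lies strictly between $5356.2 and $28174.1 — overbidding then wins at a price above your value.
$4127.2: below both → same outcome either way.
$9050.5: inside the interval → strictly worse (loss $3694.3).
$2413.2: below both → same outcome either way.
$26085.8: inside the interval → strictly worse (loss $20729.6).
$15723.6: inside the interval → strictly worse (loss $10367.4).
$12478.4: inside the interval → strictly worse (loss $7122.2).
$19669.1: inside the interval → strictly worse (loss $14312.9).
$23214.4: inside the interval → strictly worse (loss $17858.2).
Count: 6.

6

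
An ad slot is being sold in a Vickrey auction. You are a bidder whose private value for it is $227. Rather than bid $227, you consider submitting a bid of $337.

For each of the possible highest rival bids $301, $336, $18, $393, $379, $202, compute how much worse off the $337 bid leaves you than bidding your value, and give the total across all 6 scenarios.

$183

The deviation costs you only when the competing bid falls strictly between $227 and $337; elsewhere both bids give the same outcome.
$301: truthful payoff $0, deviation payoff −$74 → loss $74.
$336: truthful payoff $0, deviation payoff −$109 → loss $109.
$18: outcomes coincide → loss $0.
$393: outcomes coincide → loss $0.
$379: outcomes coincide → loss $0.
$202: outcomes coincide → loss $0.
Total loss = $74 + $109 = $183.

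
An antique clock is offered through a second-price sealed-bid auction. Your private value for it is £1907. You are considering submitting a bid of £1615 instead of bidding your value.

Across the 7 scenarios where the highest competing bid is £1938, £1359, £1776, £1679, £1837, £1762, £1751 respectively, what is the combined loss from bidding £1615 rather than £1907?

£730

The deviation costs you only when the competing bid falls strictly between £1615 and £1907; elsewhere both bids give the same outcome.
£1938: outcomes coincide → loss £0.
£1359: outcomes coincide → loss £0.
£1776: truthful payoff £131, deviation payoff £0 → loss £131.
£1679: truthful payoff £228, deviation payoff £0 → loss £228.
£1837: truthful payoff £70, deviation payoff £0 → loss £70.
£1762: truthful payoff £145, deviation payoff £0 → loss £145.
£1751: truthful payoff £156, deviation payoff £0 → loss £156.
Total loss = £131 + £228 + £70 + £145 + £156 = £730.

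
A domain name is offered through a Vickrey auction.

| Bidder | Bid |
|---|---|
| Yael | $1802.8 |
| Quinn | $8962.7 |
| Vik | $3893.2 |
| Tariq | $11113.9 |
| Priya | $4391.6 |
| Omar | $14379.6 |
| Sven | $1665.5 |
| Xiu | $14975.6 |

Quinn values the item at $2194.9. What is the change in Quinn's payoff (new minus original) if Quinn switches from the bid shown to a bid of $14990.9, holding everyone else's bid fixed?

The highest bid among the other bidders is $14975.6; Quinn's bid doesn't change that.
Original bid $8962.7: Quinn is not highest (top rival bid is $14975.6); payoff $0.
Alternative bid $14990.9: Quinn is highest, pays the top rival bid $14975.6; payoff $2194.9 − $14975.6 = −$12780.7.
Change in payoff = −$12780.7 − ($0) = −$12780.7.

−$12780.7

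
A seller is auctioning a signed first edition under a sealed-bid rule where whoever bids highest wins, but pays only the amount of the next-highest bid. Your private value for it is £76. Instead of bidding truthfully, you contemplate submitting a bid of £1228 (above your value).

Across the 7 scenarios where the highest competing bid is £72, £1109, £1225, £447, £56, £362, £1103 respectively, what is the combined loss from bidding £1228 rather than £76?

The deviation costs you only when the competing bid falls strictly between £76 and £1228; elsewhere both bids give the same outcome.
£72: outcomes coincide → loss £0.
£1109: truthful payoff £0, deviation payoff −£1033 → loss £1033.
£1225: truthful payoff £0, deviation payoff −£1149 → loss £1149.
£447: truthful payoff £0, deviation payoff −£371 → loss £371.
£56: outcomes coincide → loss £0.
£362: truthful payoff £0, deviation payoff −£286 → loss £286.
£1103: truthful payoff £0, deviation payoff −£1027 → loss £1027.
Total loss = £1033 + £1149 + £371 + £286 + £1027 = £3866.
In a second-price auction your bid sets only whether you win, not what you pay, so bidding your true value is weakly dominant.

£3866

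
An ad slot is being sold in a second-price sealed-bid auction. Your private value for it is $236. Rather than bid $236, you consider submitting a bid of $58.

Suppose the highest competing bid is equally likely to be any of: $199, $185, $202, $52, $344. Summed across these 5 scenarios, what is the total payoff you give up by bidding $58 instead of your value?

$122

The deviation costs you only when the competing bid falls strictly between $58 and $236; elsewhere both bids give the same outcome.
$199: truthful payoff $37, deviation payoff $0 → loss $37.
$185: truthful payoff $51, deviation payoff $0 → loss $51.
$202: truthful payoff $34, deviation payoff $0 → loss $34.
$52: outcomes coincide → loss $0.
$344: outcomes coincide → loss $0.
Total loss = $37 + $51 + $34 = $122.
Truthful bidding weakly dominates here: raising your bid can only win items priced above your value, and lowering it can only forfeit items priced below.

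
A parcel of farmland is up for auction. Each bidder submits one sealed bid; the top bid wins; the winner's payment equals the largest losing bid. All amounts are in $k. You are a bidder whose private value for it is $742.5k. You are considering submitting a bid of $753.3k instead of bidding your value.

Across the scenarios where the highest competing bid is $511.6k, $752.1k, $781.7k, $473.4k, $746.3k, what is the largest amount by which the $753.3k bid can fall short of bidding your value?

$511.6k: same outcome either way → loss $0k.
$752.1k: truthful gives $0k, deviation gives −$9.6k → loss $9.6k.
$781.7k: same outcome either way → loss $0k.
$473.4k: same outcome either way → loss $0k.
$746.3k: truthful gives $0k, deviation gives −$3.8k → loss $3.8k.
Maximum loss: $9.6k.

$9.6k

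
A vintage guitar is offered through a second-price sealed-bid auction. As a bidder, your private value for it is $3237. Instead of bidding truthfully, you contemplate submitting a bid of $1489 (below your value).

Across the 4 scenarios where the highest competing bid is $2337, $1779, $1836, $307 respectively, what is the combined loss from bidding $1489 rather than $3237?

$3759

The deviation costs you only when the competing bid falls strictly between $1489 and $3237; elsewhere both bids give the same outcome.
$2337: truthful payoff $900, deviation payoff $0 → loss $900.
$1779: truthful payoff $1458, deviation payoff $0 → loss $1458.
$1836: truthful payoff $1401, deviation payoff $0 → loss $1401.
$307: outcomes coincide → loss $0.
Total loss = $900 + $1458 + $1401 = $3759.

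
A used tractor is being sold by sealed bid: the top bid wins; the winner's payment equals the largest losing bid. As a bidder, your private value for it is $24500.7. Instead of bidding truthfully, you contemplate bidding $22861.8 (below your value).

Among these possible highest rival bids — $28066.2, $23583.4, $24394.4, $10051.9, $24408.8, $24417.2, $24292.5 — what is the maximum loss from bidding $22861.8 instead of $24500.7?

$917.3

$28066.2: same outcome either way → loss $0.
$23583.4: truthful gives $917.3, deviation gives $0 → loss $917.3.
$24394.4: truthful gives $106.3, deviation gives $0 → loss $106.3.
$10051.9: same outcome either way → loss $0.
$24408.8: truthful gives $91.9, deviation gives $0 → loss $91.9.
$24417.2: truthful gives $83.5, deviation gives $0 → loss $83.5.
$24292.5: truthful gives $208.2, deviation gives $0 → loss $208.2.
Maximum loss: $917.3.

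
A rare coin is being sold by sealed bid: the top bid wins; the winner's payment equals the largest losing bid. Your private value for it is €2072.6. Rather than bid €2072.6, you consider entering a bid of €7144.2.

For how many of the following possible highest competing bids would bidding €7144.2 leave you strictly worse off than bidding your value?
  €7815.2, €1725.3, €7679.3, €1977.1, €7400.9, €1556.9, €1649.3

The deviation hurts exactly when the highest competing bid lies strictly between €2072.6 and €7144.2 — overbidding then wins at a price above your value.
€7815.2: above both → same outcome either way.
€1725.3: below both → same outcome either way.
€7679.3: above both → same outcome either way.
€1977.1: below both → same outcome either way.
€7400.9: above both → same outcome either way.
€1556.9: below both → same outcome either way.
€1649.3: below both → same outcome either way.
Count: 0.

0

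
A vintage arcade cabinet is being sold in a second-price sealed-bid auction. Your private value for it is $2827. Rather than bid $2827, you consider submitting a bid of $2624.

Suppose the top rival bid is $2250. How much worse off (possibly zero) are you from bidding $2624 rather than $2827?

Bidding your value $2827: you win (since $2827 > $2250) and pay $2250. Payoff $577.
Bidding $2624: you win and pay $2250. Payoff $2827 − $2250 = $577.
Difference = $577 − $577 = $0; both bids lead to the same outcome because the competing bid is below both your value and your alternative bid.

$0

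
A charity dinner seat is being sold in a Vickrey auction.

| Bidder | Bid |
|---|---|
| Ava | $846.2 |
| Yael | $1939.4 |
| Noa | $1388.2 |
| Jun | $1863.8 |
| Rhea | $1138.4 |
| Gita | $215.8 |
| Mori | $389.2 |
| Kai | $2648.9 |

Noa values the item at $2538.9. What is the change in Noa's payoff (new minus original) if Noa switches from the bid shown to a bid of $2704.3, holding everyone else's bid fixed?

The highest bid among the other bidders is $2648.9; Noa's bid doesn't change that.
Original bid $1388.2: Noa is not highest (top rival bid is $2648.9); payoff $0.
Alternative bid $2704.3: Noa is highest, pays the top rival bid $2648.9; payoff $2538.9 − $2648.9 = −$110.
Change in payoff = −$110 − ($0) = −$110.

−$110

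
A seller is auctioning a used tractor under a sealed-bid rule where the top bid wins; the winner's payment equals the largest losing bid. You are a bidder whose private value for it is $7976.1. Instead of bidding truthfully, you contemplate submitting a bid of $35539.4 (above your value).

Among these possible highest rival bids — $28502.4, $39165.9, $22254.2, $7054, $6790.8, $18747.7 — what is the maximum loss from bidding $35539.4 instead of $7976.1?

$20526.3

$28502.4: truthful gives $0, deviation gives −$20526.3 → loss $20526.3.
$39165.9: same outcome either way → loss $0.
$22254.2: truthful gives $0, deviation gives −$14278.1 → loss $14278.1.
$7054: same outcome either way → loss $0.
$6790.8: same outcome either way → loss $0.
$18747.7: truthful gives $0, deviation gives −$10771.6 → loss $10771.6.
Maximum loss: $20526.3.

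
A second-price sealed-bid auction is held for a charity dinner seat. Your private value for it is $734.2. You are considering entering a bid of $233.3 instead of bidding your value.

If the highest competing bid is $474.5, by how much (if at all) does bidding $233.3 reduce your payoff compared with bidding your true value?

$259.7

Bidding your value $734.2: you win (since $734.2 > $474.5) and pay $474.5. Payoff $259.7.
Bidding $233.3: you lose. Payoff $0.
The competing bid $474.5 lies between your shaded bid and your value, so underbidding forfeits an item you could have won at a profitable price.
Loss from deviating = $259.7 − ($0) = $259.7.
Because the price is fixed by the runner-up's bid, deviating from your value can only change a good outcome into a bad one — never the reverse.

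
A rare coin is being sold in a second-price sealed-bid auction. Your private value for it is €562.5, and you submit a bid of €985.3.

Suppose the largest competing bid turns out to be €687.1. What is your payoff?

−€124.6

Your bid €985.3 exceeds the highest competing bid €687.1, so you win.
In a second-price auction the winner pays the second-highest bid, €687.1.
Payoff = value − price = €562.5 − €687.1 = −€124.6.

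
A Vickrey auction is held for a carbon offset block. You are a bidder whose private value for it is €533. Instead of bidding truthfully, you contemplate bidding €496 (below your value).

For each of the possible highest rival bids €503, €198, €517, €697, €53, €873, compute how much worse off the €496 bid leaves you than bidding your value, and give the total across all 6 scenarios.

€46

The deviation costs you only when the competing bid falls strictly between €496 and €533; elsewhere both bids give the same outcome.
€503: truthful payoff €30, deviation payoff €0 → loss €30.
€198: outcomes coincide → loss €0.
€517: truthful payoff €16, deviation payoff €0 → loss €16.
€697: outcomes coincide → loss €0.
€53: outcomes coincide → loss €0.
€873: outcomes coincide → loss €0.
Total loss = €30 + €16 = €46.
In a second-price auction your bid sets only whether you win, not what you pay, so bidding your true value is weakly dominant.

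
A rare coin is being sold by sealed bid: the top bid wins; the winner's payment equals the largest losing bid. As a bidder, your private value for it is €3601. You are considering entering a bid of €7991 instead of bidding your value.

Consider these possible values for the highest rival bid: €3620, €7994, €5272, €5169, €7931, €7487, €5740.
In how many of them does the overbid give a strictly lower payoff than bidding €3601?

6

The deviation hurts exactly when the highest competing bid lies strictly between €3601 and €7991 — overbidding then wins at a price above your value.
€3620: inside the interval → strictly worse (loss €19).
€7994: above both → same outcome either way.
€5272: inside the interval → strictly worse (loss €1671).
€5169: inside the interval → strictly worse (loss €1568).
€7931: inside the interval → strictly worse (loss €4330).
€7487: inside the interval → strictly worse (loss €3886).
€5740: inside the interval → strictly worse (loss €2139).
Count: 6.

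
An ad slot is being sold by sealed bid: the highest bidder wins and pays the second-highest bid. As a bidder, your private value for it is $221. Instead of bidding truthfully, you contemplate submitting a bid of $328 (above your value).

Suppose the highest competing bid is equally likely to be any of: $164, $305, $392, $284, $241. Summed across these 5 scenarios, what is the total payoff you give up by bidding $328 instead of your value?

$167

The deviation costs you only when the competing bid falls strictly between $221 and $328; elsewhere both bids give the same outcome.
$164: outcomes coincide → loss $0.
$305: truthful payoff $0, deviation payoff −$84 → loss $84.
$392: outcomes coincide → loss $0.
$284: truthful payoff $0, deviation payoff −$63 → loss $63.
$241: truthful payoff $0, deviation payoff −$20 → loss $20.
Total loss = $84 + $63 + $20 = $167.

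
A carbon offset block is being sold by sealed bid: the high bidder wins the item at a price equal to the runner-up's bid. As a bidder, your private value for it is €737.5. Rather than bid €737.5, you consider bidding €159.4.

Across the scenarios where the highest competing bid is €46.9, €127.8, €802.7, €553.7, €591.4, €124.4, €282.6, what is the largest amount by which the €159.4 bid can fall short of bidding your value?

€46.9: same outcome either way → loss €0.
€127.8: same outcome either way → loss €0.
€802.7: same outcome either way → loss €0.
€553.7: truthful gives €183.8, deviation gives €0 → loss €183.8.
€591.4: truthful gives €146.1, deviation gives €0 → loss €146.1.
€124.4: same outcome either way → loss €0.
€282.6: truthful gives €454.9, deviation gives €0 → loss €454.9.
Maximum loss: €454.9.

€454.9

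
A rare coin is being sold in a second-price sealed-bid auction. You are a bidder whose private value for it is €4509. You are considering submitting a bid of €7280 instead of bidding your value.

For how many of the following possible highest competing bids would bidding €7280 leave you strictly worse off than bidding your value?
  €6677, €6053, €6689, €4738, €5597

The deviation hurts exactly when the highest competing bid lies strictly between €4509 and €7280 — overbidding then wins at a price above your value.
€6677: inside the interval → strictly worse (loss €2168).
€6053: inside the interval → strictly worse (loss €1544).
€6689: inside the interval → strictly worse (loss €2180).
€4738: inside the interval → strictly worse (loss €229).
€5597: inside the interval → strictly worse (loss €1088).
Count: 5.

5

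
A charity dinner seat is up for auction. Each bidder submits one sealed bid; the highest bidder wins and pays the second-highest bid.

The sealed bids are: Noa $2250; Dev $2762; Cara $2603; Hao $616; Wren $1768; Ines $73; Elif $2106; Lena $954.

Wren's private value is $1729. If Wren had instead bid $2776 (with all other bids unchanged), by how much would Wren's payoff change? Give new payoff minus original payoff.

−$1033

The highest bid among the other bidders is $2762; Wren's bid doesn't change that.
Original bid $1768: Wren is not highest (top rival bid is $2762); payoff $0.
Alternative bid $2776: Wren is highest, pays the top rival bid $2762; payoff $1729 − $2762 = −$1033.
Change in payoff = −$1033 − ($0) = −$1033.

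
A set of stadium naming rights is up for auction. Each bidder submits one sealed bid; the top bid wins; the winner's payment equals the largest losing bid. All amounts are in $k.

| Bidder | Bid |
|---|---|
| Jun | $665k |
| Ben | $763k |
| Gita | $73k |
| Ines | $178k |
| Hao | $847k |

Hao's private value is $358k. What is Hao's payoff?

Highest bid: Hao at $847k, so Hao wins.
Second-highest bid: Ben at $763k — that is the price the winner pays.
Hao's payoff = value − price = $358k − $763k = −$405k.

−$405k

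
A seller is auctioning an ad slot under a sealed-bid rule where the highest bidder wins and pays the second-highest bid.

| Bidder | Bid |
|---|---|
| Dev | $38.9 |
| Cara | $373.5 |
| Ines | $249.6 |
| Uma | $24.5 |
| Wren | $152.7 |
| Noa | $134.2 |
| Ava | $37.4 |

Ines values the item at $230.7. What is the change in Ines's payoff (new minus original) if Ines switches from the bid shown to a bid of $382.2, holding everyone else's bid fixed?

−$142.8

The highest bid among the other bidders is $373.5; Ines's bid doesn't change that.
Original bid $249.6: Ines is not highest (top rival bid is $373.5); payoff $0.
Alternative bid $382.2: Ines is highest, pays the top rival bid $373.5; payoff $230.7 − $373.5 = −$142.8.
Change in payoff = −$142.8 − ($0) = −$142.8.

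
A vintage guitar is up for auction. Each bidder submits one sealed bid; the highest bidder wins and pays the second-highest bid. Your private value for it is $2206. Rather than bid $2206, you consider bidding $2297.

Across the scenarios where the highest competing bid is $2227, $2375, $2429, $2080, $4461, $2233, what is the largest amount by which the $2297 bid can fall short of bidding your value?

$2227: truthful gives $0, deviation gives −$21 → loss $21.
$2375: same outcome either way → loss $0.
$2429: same outcome either way → loss $0.
$2080: same outcome either way → loss $0.
$4461: same outcome either way → loss $0.
$2233: truthful gives $0, deviation gives −$27 → loss $27.
Maximum loss: $27.

$27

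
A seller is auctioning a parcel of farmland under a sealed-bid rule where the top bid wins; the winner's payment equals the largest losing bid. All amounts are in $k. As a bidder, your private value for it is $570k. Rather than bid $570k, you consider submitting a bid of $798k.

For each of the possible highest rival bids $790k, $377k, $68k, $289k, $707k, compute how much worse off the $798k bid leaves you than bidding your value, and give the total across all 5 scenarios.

$357k

The deviation costs you only when the competing bid falls strictly between $570k and $798k; elsewhere both bids give the same outcome.
$790k: truthful payoff $0k, deviation payoff −$220k → loss $220k.
$377k: outcomes coincide → loss $0k.
$68k: outcomes coincide → loss $0k.
$289k: outcomes coincide → loss $0k.
$707k: truthful payoff $0k, deviation payoff −$137k → loss $137k.
Total loss = $220k + $137k = $357k.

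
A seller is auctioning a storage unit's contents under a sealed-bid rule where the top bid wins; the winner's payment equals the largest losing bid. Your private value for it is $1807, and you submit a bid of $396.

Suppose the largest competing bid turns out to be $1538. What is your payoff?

Your bid $396 is below the highest competing bid $1538, so you lose.
A losing bidder pays nothing and receives nothing: payoff = $0.

$0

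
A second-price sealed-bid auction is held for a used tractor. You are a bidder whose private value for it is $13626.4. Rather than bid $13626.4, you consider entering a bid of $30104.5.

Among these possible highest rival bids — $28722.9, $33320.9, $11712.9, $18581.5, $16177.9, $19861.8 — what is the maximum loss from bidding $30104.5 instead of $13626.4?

$15096.5

$28722.9: truthful gives $0, deviation gives −$15096.5 → loss $15096.5.
$33320.9: same outcome either way → loss $0.
$11712.9: same outcome either way → loss $0.
$18581.5: truthful gives $0, deviation gives −$4955.1 → loss $4955.1.
$16177.9: truthful gives $0, deviation gives −$2551.5 → loss $2551.5.
$19861.8: truthful gives $0, deviation gives −$6235.4 → loss $6235.4.
Maximum loss: $15096.5.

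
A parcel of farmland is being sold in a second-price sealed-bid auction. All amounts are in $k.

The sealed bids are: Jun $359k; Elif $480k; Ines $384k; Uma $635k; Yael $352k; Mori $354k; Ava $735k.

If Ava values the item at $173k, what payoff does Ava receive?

Highest bid: Ava at $735k, so Ava wins.
Second-highest bid: Uma at $635k — that is the price the winner pays.
Ava's payoff = value − price = $173k − $635k = −$462k.

−$462k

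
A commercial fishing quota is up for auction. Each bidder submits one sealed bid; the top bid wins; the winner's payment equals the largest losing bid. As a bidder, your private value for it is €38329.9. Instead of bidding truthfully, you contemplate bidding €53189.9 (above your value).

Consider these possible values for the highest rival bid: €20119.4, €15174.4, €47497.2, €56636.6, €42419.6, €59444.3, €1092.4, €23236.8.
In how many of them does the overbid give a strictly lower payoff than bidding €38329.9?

The deviation hurts exactly when the highest competing bid lies strictly between €38329.9 and €53189.9 — overbidding then wins at a price above your value.
€20119.4: below both → same outcome either way.
€15174.4: below both → same outcome either way.
€47497.2: inside the interval → strictly worse (loss €9167.3).
€56636.6: above both → same outcome either way.
€42419.6: inside the interval → strictly worse (loss €4089.7).
€59444.3: above both → same outcome either way.
€1092.4: below both → same outcome either way.
€23236.8: below both → same outcome either way.
Count: 2.

2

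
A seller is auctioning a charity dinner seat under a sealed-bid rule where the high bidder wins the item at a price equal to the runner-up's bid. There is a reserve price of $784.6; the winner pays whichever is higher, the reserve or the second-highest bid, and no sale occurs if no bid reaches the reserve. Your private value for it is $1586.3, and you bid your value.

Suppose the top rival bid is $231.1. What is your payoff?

Your bid $1586.3 is the highest and exceeds the reserve.
Price = max(second-highest bid, reserve) = max($231.1, $784.6) = $784.6.
Payoff = $1586.3 − $784.6 = $801.7.

$801.7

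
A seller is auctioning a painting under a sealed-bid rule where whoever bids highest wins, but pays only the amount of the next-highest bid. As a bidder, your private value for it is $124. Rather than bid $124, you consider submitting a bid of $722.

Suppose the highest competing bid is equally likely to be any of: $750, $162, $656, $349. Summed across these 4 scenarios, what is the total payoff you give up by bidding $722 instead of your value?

The deviation costs you only when the competing bid falls strictly between $124 and $722; elsewhere both bids give the same outcome.
$750: outcomes coincide → loss $0.
$162: truthful payoff $0, deviation payoff −$38 → loss $38.
$656: truthful payoff $0, deviation payoff −$532 → loss $532.
$349: truthful payoff $0, deviation payoff −$225 → loss $225.
Total loss = $38 + $532 + $225 = $795.

$795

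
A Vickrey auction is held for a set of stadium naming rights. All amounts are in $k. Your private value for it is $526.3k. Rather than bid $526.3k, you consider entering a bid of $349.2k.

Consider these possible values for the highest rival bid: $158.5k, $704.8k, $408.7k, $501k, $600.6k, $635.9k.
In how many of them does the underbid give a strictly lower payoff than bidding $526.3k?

2

The deviation hurts exactly when the highest competing bid lies strictly between $349.2k and $526.3k — underbidding then forfeits a profitable win.
$158.5k: below both → same outcome either way.
$704.8k: above both → same outcome either way.
$408.7k: inside the interval → strictly worse (loss $117.6k).
$501k: inside the interval → strictly worse (loss $25.3k).
$600.6k: above both → same outcome either way.
$635.9k: above both → same outcome either way.
Count: 2.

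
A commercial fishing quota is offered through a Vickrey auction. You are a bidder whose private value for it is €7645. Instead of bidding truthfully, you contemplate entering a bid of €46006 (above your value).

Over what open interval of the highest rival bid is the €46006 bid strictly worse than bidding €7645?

If the competing bid is below €7645, both bids win at the same price — no difference.
If it is above €46006, both bids lose — no difference.
If it lies strictly between €7645 and €46006, bidding your value loses (payoff 0) while bidding €46006 wins at a price above your value (payoff negative).
So the deviation strictly hurts on the open interval (€7645, €46006).
In a second-price auction your bid sets only whether you win, not what you pay, so bidding your true value is weakly dominant.

(€7645, €46006)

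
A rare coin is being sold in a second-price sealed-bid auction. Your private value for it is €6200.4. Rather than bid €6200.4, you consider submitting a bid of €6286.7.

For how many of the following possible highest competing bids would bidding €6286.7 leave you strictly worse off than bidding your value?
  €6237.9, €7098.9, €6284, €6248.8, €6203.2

The deviation hurts exactly when the highest competing bid lies strictly between €6200.4 and €6286.7 — overbidding then wins at a price above your value.
€6237.9: inside the interval → strictly worse (loss €37.5).
€7098.9: above both → same outcome either way.
€6284: inside the interval → strictly worse (loss €83.6).
€6248.8: inside the interval → strictly worse (loss €48.4).
€6203.2: inside the interval → strictly worse (loss €2.8).
Count: 4.

4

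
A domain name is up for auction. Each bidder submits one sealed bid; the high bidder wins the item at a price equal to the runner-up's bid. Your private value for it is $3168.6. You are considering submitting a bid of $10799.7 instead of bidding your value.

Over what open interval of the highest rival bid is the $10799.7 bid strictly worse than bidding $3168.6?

($3168.6, $10799.7)

If the competing bid is below $3168.6, both bids win at the same price — no difference.
If it is above $10799.7, both bids lose — no difference.
If it lies strictly between $3168.6 and $10799.7, bidding your value loses (payoff 0) while bidding $10799.7 wins at a price above your value (payoff negative).
So the deviation strictly hurts on the open interval ($3168.6, $10799.7).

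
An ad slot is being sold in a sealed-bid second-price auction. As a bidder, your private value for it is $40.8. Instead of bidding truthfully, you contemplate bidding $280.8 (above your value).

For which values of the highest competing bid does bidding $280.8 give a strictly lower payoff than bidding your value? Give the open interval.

($40.8, $280.8)

If the competing bid is below $40.8, both bids win at the same price — no difference.
If it is above $280.8, both bids lose — no difference.
If it lies strictly between $40.8 and $280.8, bidding your value loses (payoff 0) while bidding $280.8 wins at a price above your value (payoff negative).
So the deviation strictly hurts on the open interval ($40.8, $280.8).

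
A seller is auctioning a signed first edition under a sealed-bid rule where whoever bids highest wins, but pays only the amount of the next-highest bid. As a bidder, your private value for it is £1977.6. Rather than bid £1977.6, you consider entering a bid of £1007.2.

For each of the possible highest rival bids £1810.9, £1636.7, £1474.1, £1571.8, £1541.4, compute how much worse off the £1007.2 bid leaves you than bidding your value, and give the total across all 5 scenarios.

£1853.1

The deviation costs you only when the competing bid falls strictly between £1007.2 and £1977.6; elsewhere both bids give the same outcome.
£1810.9: truthful payoff £166.7, deviation payoff £0 → loss £166.7.
£1636.7: truthful payoff £340.9, deviation payoff £0 → loss £340.9.
£1474.1: truthful payoff £503.5, deviation payoff £0 → loss £503.5.
£1571.8: truthful payoff £405.8, deviation payoff £0 → loss £405.8.
£1541.4: truthful payoff £436.2, deviation payoff £0 → loss £436.2.
Total loss = £166.7 + £340.9 + £503.5 + £405.8 + £436.2 = £1853.1.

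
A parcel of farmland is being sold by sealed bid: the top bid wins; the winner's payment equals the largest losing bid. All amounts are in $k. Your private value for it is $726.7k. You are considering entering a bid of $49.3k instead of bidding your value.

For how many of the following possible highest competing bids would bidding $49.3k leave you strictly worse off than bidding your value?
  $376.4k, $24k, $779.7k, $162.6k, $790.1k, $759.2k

2

The deviation hurts exactly when the highest competing bid lies strictly between $49.3k and $726.7k — underbidding then forfeits a profitable win.
$376.4k: inside the interval → strictly worse (loss $350.3k).
$24k: below both → same outcome either way.
$779.7k: above both → same outcome either way.
$162.6k: inside the interval → strictly worse (loss $564.1k).
$790.1k: above both → same outcome either way.
$759.2k: above both → same outcome either way.
Count: 2.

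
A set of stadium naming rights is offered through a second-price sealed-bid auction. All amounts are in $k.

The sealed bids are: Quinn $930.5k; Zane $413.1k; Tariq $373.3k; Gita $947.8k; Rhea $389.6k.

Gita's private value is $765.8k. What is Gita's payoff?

−$164.7k

Highest bid: Gita at $947.8k, so Gita wins.
Second-highest bid: Quinn at $930.5k — that is the price the winner pays.
Gita's payoff = value − price = $765.8k − $930.5k = −$164.7k.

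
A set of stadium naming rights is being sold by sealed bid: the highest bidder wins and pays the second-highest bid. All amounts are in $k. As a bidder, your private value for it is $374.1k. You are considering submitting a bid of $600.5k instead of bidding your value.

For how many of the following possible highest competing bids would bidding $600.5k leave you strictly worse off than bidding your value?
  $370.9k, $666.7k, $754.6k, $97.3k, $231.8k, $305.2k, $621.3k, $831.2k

0

The deviation hurts exactly when the highest competing bid lies strictly between $374.1k and $600.5k — overbidding then wins at a price above your value.
$370.9k: below both → same outcome either way.
$666.7k: above both → same outcome either way.
$754.6k: above both → same outcome either way.
$97.3k: below both → same outcome either way.
$231.8k: below both → same outcome either way.
$305.2k: below both → same outcome either way.
$621.3k: above both → same outcome either way.
$831.2k: above both → same outcome either way.
Count: 0.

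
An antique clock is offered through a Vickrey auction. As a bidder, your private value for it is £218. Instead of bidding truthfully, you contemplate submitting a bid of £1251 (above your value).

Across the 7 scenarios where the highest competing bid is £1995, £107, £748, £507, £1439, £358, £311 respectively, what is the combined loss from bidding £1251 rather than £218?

The deviation costs you only when the competing bid falls strictly between £218 and £1251; elsewhere both bids give the same outcome.
£1995: outcomes coincide → loss £0.
£107: outcomes coincide → loss £0.
£748: truthful payoff £0, deviation payoff −£530 → loss £530.
£507: truthful payoff £0, deviation payoff −£289 → loss £289.
£1439: outcomes coincide → loss £0.
£358: truthful payoff £0, deviation payoff −£140 → loss £140.
£311: truthful payoff £0, deviation payoff −£93 → loss £93.
Total loss = £530 + £289 + £140 + £93 = £1052.

£1052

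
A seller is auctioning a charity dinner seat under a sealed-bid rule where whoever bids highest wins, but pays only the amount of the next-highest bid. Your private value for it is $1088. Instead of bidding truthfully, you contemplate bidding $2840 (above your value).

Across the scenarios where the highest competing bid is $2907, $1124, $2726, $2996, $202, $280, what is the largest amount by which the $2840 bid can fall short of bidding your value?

$1638

$2907: same outcome either way → loss $0.
$1124: truthful gives $0, deviation gives −$36 → loss $36.
$2726: truthful gives $0, deviation gives −$1638 → loss $1638.
$2996: same outcome either way → loss $0.
$202: same outcome either way → loss $0.
$280: same outcome either way → loss $0.
Maximum loss: $1638.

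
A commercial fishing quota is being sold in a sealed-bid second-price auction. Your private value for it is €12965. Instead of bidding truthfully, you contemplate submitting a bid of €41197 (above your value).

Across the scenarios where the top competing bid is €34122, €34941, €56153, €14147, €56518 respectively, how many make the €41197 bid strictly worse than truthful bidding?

3

The deviation hurts exactly when the highest competing bid lies strictly between €12965 and €41197 — overbidding then wins at a price above your value.
€34122: inside the interval → strictly worse (loss €21157).
€34941: inside the interval → strictly worse (loss €21976).
€56153: above both → same outcome either way.
€14147: inside the interval → strictly worse (loss €1182).
€56518: above both → same outcome either way.
Count: 3.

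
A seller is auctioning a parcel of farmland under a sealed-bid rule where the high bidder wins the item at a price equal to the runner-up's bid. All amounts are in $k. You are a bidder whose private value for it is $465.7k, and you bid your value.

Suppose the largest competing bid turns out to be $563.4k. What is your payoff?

$0k

Your bid $465.7k is below the highest competing bid $563.4k, so you lose.
A losing bidder pays nothing and receives nothing: payoff = $0k.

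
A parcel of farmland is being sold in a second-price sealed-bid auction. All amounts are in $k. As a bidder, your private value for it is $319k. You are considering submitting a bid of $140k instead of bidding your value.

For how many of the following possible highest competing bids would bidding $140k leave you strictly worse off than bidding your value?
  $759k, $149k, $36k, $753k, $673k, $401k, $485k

1

The deviation hurts exactly when the highest competing bid lies strictly between $140k and $319k — underbidding then forfeits a profitable win.
$759k: above both → same outcome either way.
$149k: inside the interval → strictly worse (loss $170k).
$36k: below both → same outcome either way.
$753k: above both → same outcome either way.
$673k: above both → same outcome either way.
$401k: above both → same outcome either way.
$485k: above both → same outcome either way.
Count: 1.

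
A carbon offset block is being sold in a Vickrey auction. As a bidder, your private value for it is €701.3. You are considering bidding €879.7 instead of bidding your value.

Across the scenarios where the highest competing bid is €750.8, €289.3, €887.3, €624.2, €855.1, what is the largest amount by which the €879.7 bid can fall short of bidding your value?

€153.8

€750.8: truthful gives €0, deviation gives −€49.5 → loss €49.5.
€289.3: same outcome either way → loss €0.
€887.3: same outcome either way → loss €0.
€624.2: same outcome either way → loss €0.
€855.1: truthful gives €0, deviation gives −€153.8 → loss €153.8.
Maximum loss: €153.8.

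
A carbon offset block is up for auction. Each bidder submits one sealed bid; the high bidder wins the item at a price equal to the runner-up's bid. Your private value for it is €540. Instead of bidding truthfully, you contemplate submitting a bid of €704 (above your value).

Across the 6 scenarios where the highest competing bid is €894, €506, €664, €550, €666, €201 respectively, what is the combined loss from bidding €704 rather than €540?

€260

The deviation costs you only when the competing bid falls strictly between €540 and €704; elsewhere both bids give the same outcome.
€894: outcomes coincide → loss €0.
€506: outcomes coincide → loss €0.
€664: truthful payoff €0, deviation payoff −€124 → loss €124.
€550: truthful payoff €0, deviation payoff −€10 → loss €10.
€666: truthful payoff €0, deviation payoff −€126 → loss €126.
€201: outcomes coincide → loss €0.
Total loss = €124 + €10 + €126 = €260.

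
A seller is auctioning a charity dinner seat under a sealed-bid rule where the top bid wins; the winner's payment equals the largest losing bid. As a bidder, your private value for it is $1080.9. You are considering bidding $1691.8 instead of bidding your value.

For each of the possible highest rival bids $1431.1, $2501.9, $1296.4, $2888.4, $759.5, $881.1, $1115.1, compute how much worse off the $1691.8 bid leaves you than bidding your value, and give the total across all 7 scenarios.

$599.9

The deviation costs you only when the competing bid falls strictly between $1080.9 and $1691.8; elsewhere both bids give the same outcome.
$1431.1: truthful payoff $0, deviation payoff −$350.2 → loss $350.2.
$2501.9: outcomes coincide → loss $0.
$1296.4: truthful payoff $0, deviation payoff −$215.5 → loss $215.5.
$2888.4: outcomes coincide → loss $0.
$759.5: outcomes coincide → loss $0.
$881.1: outcomes coincide → loss $0.
$1115.1: truthful payoff $0, deviation payoff −$34.2 → loss $34.2.
Total loss = $350.2 + $215.5 + $34.2 = $599.9.
In a second-price auction your bid sets only whether you win, not what you pay, so bidding your true value is weakly dominant.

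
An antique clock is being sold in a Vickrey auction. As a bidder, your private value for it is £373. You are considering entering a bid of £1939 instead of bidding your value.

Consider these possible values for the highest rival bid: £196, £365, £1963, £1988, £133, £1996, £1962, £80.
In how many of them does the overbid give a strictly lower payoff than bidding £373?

0

The deviation hurts exactly when the highest competing bid lies strictly between £373 and £1939 — overbidding then wins at a price above your value.
£196: below both → same outcome either way.
£365: below both → same outcome either way.
£1963: above both → same outcome either way.
£1988: above both → same outcome either way.
£133: below both → same outcome either way.
£1996: above both → same outcome either way.
£1962: above both → same outcome either way.
£80: below both → same outcome either way.
Count: 0.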